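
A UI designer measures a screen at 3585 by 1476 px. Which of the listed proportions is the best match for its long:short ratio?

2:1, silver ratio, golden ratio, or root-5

silver ratio

Ratio = 3585 / 1476 ≈ 2.429.
Distances: 2:1 2.000 (Δ 0.429); silver ratio 2.414 (Δ 0.015); golden ratio 1.618 (Δ 0.811); root-5 2.236 (Δ 0.193).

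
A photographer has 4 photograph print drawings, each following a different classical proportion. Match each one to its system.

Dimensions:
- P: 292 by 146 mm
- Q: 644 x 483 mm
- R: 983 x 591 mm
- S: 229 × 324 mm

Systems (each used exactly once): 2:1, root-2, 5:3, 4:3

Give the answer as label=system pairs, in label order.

Ratios: P ≈ 2.000; Q ≈ 1.333; R ≈ 1.663; S ≈ 1.415.
Targets: 2:1 ≈ 2.000; root-2 ≈ 1.414; 5:3 ≈ 1.667; 4:3 ≈ 1.333.

P=2:1, Q=4:3, R=5:3, S=root-2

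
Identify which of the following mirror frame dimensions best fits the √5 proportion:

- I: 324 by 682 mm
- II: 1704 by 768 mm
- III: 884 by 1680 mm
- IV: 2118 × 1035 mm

Ratios (long/short): I ≈ 2.105; II ≈ 2.219; III ≈ 1.900; IV ≈ 2.046.
root-5 ≈ 2.236; option II is nearest (Δ 0.017).

II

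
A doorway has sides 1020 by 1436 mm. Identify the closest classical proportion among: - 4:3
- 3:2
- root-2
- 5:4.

root-2

1436/1020 ≈ 1.408. Nearest candidates are root-2 (1.414, off by 0.006) and 4:3 (1.333, off by 0.075).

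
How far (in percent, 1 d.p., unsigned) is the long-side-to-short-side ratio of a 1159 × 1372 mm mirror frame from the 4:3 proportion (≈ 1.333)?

11.2%

Ratio = 1372 / 1159 ≈ 1.1838.
Ideal 4:3 ≈ 1.3333. |1.1838 − 1.3333| / 1.3333 ≈ 11.21% → 11.2%.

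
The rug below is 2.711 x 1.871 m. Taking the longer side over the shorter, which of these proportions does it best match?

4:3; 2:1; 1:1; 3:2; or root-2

2.711/1.871 ≈ 1.449. Nearest candidates are root-2 (1.414, off by 0.035) and 3:2 (1.500, off by 0.051).

root-2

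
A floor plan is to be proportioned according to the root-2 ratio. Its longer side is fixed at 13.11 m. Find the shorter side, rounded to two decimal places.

9.27 m

root-2 ≈ 1.41421.
Shorter side = 13.11 ÷ 1.41421 ≈ 9.2702 → 9.27 m.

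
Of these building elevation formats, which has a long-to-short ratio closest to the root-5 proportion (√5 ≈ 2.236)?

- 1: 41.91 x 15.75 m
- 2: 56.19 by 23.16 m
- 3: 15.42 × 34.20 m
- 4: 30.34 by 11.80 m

Ratios (long/short): 1 ≈ 2.661; 2 ≈ 2.426; 3 ≈ 2.218; 4 ≈ 2.571.
root-5 ≈ 2.236; option 3 is nearest (Δ 0.018).

3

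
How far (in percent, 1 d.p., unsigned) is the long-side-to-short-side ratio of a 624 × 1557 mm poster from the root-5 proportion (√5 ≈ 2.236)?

11.6%

Ratio = 1557 / 624 ≈ 2.4952.
Ideal root-5 ≈ 2.2361. |2.4952 − 2.2361| / 2.2361 ≈ 11.59% → 11.6%.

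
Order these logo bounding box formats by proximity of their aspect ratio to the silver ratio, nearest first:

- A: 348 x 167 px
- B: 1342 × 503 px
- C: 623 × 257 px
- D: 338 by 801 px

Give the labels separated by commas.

C, D, B, A

A: 348/167 ≈ 2.084 → |2.084 − 2.414| = 0.330
B: 1342/503 ≈ 2.668 → |2.668 − 2.414| = 0.254
C: 623/257 ≈ 2.424 → |2.424 − 2.414| = 0.010
D: 801/338 ≈ 2.370 → |2.370 − 2.414| = 0.044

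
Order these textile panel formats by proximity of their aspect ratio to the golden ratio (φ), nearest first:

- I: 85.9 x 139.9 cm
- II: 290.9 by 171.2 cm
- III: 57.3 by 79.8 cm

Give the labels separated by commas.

I: 139.9/85.9 ≈ 1.629 → |1.629 − 1.618| = 0.011
II: 290.9/171.2 ≈ 1.699 → |1.699 − 1.618| = 0.081
III: 79.8/57.3 ≈ 1.393 → |1.393 − 1.618| = 0.225

I, II, III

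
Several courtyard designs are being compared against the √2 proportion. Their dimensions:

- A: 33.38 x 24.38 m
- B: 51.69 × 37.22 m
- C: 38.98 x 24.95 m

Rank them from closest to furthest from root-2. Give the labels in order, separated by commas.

A: 33.38/24.38 ≈ 1.369 → |1.369 − 1.414| = 0.045
B: 51.69/37.22 ≈ 1.389 → |1.389 − 1.414| = 0.025
C: 38.98/24.95 ≈ 1.562 → |1.562 − 1.414| = 0.148

B, A, C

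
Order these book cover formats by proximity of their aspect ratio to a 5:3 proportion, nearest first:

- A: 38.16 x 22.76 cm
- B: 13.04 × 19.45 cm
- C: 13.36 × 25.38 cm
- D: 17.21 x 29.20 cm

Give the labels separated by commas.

A, D, B, C

A: 38.16/22.76 ≈ 1.677 → |1.677 − 1.667| = 0.010
B: 19.45/13.04 ≈ 1.492 → |1.492 − 1.667| = 0.175
C: 25.38/13.36 ≈ 1.900 → |1.900 − 1.667| = 0.233
D: 29.20/17.21 ≈ 1.697 → |1.697 − 1.667| = 0.030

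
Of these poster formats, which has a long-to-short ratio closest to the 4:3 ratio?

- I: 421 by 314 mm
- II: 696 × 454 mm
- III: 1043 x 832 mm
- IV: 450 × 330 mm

Target 4:3 ≈ 1.333.
I: 1.341 (Δ0.008)  II: 1.533 (Δ0.200)  III: 1.254 (Δ0.079)  IV: 1.364 (Δ0.031)

I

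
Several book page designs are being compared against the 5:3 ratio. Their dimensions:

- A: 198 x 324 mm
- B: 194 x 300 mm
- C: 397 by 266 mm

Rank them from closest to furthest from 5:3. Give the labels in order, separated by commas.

A, B, C

Ratios: A = 324 / 198 ≈ 1.636; B = 300 / 194 ≈ 1.546; C = 397 / 266 ≈ 1.492.
|Δ from 1.667|: A 0.031; B 0.121; C 0.175.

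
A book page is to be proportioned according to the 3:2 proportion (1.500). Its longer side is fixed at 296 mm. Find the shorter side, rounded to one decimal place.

197.3 mm

3:2 = 1.50000.
Shorter side = 296 ÷ 1.50000 ≈ 197.333 → 197.3 mm.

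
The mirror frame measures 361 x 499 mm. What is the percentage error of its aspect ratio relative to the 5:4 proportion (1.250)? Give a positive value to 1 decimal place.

Ratio = 499 / 361 ≈ 1.3823.
Ideal 5:4 = 1.2500. |1.3823 − 1.2500| / 1.2500 ≈ 10.58% → 10.6%.

10.6%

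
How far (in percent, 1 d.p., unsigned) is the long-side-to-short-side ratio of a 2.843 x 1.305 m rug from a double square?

Ratio = 2.843 / 1.305 ≈ 2.1785.
Ideal 2:1 = 2.0000. |2.1785 − 2.0000| / 2.0000 ≈ 8.93% → 8.9%.

8.9%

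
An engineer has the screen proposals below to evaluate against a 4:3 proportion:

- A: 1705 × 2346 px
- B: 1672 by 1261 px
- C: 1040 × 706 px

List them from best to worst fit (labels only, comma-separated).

A: 2346/1705 ≈ 1.376 → |1.376 − 1.333| = 0.043
B: 1672/1261 ≈ 1.326 → |1.326 − 1.333| = 0.007
C: 1040/706 ≈ 1.473 → |1.473 − 1.333| = 0.140

B, A, C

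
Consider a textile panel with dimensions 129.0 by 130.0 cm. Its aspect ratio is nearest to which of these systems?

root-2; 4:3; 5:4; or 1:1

130.0/129.0 ≈ 1.008. Nearest candidates are 1:1 (1.000, off by 0.008) and 5:4 (1.250, off by 0.242).

1:1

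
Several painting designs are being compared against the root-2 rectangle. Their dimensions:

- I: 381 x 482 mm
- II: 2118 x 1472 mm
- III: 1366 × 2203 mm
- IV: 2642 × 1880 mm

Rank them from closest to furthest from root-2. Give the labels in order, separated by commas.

I: 482/381 ≈ 1.265 → |1.265 − 1.414| = 0.149
II: 2118/1472 ≈ 1.439 → |1.439 − 1.414| = 0.025
III: 2203/1366 ≈ 1.613 → |1.613 − 1.414| = 0.199
IV: 2642/1880 ≈ 1.405 → |1.405 − 1.414| = 0.009

IV, II, I, III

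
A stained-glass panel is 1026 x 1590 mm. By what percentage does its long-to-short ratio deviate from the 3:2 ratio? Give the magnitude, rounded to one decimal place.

3.3%

Ratio = 1590 / 1026 ≈ 1.5497.
Ideal 3:2 = 1.5000. |1.5497 − 1.5000| / 1.5000 ≈ 3.31% → 3.3%.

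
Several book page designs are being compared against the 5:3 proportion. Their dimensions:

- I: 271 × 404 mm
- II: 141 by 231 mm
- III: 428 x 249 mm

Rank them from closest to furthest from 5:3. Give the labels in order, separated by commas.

Ratios: I = 404 / 271 ≈ 1.491; II = 231 / 141 ≈ 1.638; III = 428 / 249 ≈ 1.719.
|Δ from 1.667|: I 0.176; II 0.029; III 0.052.

II, III, I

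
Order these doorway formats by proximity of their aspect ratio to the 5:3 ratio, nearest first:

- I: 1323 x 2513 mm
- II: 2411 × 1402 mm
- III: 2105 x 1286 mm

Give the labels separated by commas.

I: 2513/1323 ≈ 1.899 → |1.899 − 1.667| = 0.232
II: 2411/1402 ≈ 1.720 → |1.720 − 1.667| = 0.053
III: 2105/1286 ≈ 1.637 → |1.637 − 1.667| = 0.030

III, II, I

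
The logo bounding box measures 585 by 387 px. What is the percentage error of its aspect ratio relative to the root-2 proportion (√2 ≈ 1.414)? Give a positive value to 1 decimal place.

6.9%

Ratio = 585 / 387 ≈ 1.5116.
Ideal root-2 ≈ 1.4142. |1.5116 − 1.4142| / 1.4142 ≈ 6.89% → 6.9%.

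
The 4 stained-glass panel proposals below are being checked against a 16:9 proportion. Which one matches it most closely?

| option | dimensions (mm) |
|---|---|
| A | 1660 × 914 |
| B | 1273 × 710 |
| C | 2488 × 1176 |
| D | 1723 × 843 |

B

Ratios (long/short): A ≈ 1.816; B ≈ 1.793; C ≈ 2.116; D ≈ 2.044.
16:9 ≈ 1.778; option B is nearest (Δ 0.015).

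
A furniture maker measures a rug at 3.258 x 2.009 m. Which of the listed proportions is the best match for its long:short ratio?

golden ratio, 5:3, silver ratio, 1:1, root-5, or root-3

golden ratio

Ratio = 3.258 / 2.009 ≈ 1.622.
Distances: golden ratio 1.618 (Δ 0.004); 5:3 1.667 (Δ 0.045); silver ratio 2.414 (Δ 0.792); 1:1 1.000 (Δ 0.622); root-5 2.236 (Δ 0.614); root-3 1.732 (Δ 0.110).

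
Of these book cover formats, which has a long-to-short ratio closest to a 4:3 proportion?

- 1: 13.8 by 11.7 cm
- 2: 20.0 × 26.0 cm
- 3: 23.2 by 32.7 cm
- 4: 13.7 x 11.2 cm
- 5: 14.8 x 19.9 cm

5

Target 4:3 ≈ 1.333.
1: 1.179 (Δ0.154)  2: 1.300 (Δ0.033)  3: 1.409 (Δ0.076)  4: 1.223 (Δ0.110)  5: 1.345 (Δ0.012)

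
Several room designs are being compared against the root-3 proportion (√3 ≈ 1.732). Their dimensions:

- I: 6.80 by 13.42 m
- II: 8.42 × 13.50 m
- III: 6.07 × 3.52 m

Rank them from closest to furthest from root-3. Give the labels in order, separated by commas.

III, II, I

I: 13.42/6.80 ≈ 1.974 → |1.974 − 1.732| = 0.242
II: 13.50/8.42 ≈ 1.603 → |1.603 − 1.732| = 0.129
III: 6.07/3.52 ≈ 1.724 → |1.724 − 1.732| = 0.008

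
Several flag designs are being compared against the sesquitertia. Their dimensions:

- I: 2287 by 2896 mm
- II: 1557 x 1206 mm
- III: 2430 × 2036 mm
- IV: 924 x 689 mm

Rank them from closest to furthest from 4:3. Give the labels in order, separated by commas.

IV, II, I, III

I: 2896/2287 ≈ 1.266 → |1.266 − 1.333| = 0.067
II: 1557/1206 ≈ 1.291 → |1.291 − 1.333| = 0.042
III: 2430/2036 ≈ 1.194 → |1.194 − 1.333| = 0.139
IV: 924/689 ≈ 1.341 → |1.341 − 1.333| = 0.008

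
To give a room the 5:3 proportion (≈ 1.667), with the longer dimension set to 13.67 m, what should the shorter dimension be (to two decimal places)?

5:3 ≈ 1.66667.
Shorter side = 13.67 ÷ 1.66667 ≈ 8.2020 → 8.20 m.

8.20 m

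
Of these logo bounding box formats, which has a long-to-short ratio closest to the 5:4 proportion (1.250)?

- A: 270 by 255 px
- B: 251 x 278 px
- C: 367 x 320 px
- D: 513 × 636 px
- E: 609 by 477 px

D

Ratios (long/short): A ≈ 1.059; B ≈ 1.108; C ≈ 1.147; D ≈ 1.240; E ≈ 1.277.
5:4 ≈ 1.250; option D is nearest (Δ 0.010).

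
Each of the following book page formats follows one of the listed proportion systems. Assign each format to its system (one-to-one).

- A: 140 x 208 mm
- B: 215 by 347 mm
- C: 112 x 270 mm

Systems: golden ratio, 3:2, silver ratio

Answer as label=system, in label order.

Ratios: A ≈ 1.486; B ≈ 1.614; C ≈ 2.411.
Targets: golden ratio ≈ 1.618; 3:2 ≈ 1.500; silver ratio ≈ 2.414.

A=3:2, B=golden ratio, C=silver ratio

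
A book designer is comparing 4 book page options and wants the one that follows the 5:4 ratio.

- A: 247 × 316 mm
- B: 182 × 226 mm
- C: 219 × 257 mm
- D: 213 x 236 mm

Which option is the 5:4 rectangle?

B

Ratios (long/short): A ≈ 1.279; B ≈ 1.242; C ≈ 1.174; D ≈ 1.108.
5:4 ≈ 1.250; option B is nearest (Δ 0.008).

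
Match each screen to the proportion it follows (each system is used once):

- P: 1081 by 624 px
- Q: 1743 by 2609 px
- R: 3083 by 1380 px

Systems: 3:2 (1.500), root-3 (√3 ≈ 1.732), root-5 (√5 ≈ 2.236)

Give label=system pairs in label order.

P = 1081/624 ≈ 1.732 → root-3 (1.732)
Q = 2609/1743 ≈ 1.497 → 3:2 (1.500)
R = 3083/1380 ≈ 2.234 → root-5 (2.236)

P=root-3, Q=3:2, R=root-5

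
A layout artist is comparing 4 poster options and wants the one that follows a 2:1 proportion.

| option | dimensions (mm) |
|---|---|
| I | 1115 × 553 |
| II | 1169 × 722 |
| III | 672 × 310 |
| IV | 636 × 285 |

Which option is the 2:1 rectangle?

I

Target 2:1 ≈ 2.000.
I: 2.016 (Δ0.016)  II: 1.619 (Δ0.381)  III: 2.168 (Δ0.168)  IV: 2.232 (Δ0.232)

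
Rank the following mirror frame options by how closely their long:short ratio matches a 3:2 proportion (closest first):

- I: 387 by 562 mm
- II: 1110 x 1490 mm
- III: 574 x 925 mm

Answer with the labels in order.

I: 562/387 ≈ 1.452 → |1.452 − 1.500| = 0.048
II: 1490/1110 ≈ 1.342 → |1.342 − 1.500| = 0.158
III: 925/574 ≈ 1.611 → |1.611 − 1.500| = 0.111

I, III, II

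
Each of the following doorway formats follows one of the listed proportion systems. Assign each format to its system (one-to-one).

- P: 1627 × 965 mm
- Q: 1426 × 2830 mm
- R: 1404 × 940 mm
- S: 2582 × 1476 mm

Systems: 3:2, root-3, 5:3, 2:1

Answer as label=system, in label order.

Ratios: P ≈ 1.686; Q ≈ 1.985; R ≈ 1.494; S ≈ 1.749.
Targets: 3:2 ≈ 1.500; root-3 ≈ 1.732; 5:3 ≈ 1.667; 2:1 ≈ 2.000.

P=5:3, Q=2:1, R=3:2, S=root-3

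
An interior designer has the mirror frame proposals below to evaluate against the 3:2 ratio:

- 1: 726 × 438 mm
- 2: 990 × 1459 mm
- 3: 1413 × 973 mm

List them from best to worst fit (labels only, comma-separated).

2, 3, 1

Ratios: 1 = 726 / 438 ≈ 1.658; 2 = 1459 / 990 ≈ 1.474; 3 = 1413 / 973 ≈ 1.452.
|Δ from 1.500|: 1 0.158; 2 0.026; 3 0.048.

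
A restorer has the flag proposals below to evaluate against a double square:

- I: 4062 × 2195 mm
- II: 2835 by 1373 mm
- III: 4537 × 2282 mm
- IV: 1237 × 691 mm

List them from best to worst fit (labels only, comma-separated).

Ratios: I = 4062 / 2195 ≈ 1.851; II = 2835 / 1373 ≈ 2.065; III = 4537 / 2282 ≈ 1.988; IV = 1237 / 691 ≈ 1.790.
|Δ from 2.000|: I 0.149; II 0.065; III 0.012; IV 0.210.

III, II, I, IV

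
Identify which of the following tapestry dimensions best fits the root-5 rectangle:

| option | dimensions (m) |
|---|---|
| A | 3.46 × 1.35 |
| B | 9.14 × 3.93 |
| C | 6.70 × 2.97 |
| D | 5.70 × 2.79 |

C

Ratios (long/short): A ≈ 2.563; B ≈ 2.326; C ≈ 2.256; D ≈ 2.043.
root-5 ≈ 2.236; option C is nearest (Δ 0.020).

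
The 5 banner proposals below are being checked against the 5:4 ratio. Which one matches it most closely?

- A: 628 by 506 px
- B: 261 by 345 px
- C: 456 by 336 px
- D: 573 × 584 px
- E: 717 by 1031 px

A

Target 5:4 ≈ 1.250.
A: 1.241 (Δ0.009)  B: 1.322 (Δ0.072)  C: 1.357 (Δ0.107)  D: 1.019 (Δ0.231)  E: 1.438 (Δ0.188)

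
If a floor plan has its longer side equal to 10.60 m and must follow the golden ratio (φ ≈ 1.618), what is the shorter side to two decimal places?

golden ratio ≈ 1.61803.
Shorter side = 10.60 ÷ 1.61803 ≈ 6.5512 → 6.55 m.

6.55 m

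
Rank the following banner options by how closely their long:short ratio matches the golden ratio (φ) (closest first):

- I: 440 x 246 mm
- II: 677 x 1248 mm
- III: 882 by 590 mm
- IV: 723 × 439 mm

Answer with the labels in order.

IV, III, I, II

Ratios: I = 440 / 246 ≈ 1.789; II = 1248 / 677 ≈ 1.843; III = 882 / 590 ≈ 1.495; IV = 723 / 439 ≈ 1.647.
|Δ from 1.618|: I 0.171; II 0.225; III 0.123; IV 0.029.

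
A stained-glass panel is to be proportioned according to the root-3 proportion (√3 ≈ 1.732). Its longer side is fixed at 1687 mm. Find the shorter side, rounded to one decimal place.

root-3 ≈ 1.73205.
Shorter side = 1687 ÷ 1.73205 ≈ 973.990 → 974.0 mm.

974.0 mm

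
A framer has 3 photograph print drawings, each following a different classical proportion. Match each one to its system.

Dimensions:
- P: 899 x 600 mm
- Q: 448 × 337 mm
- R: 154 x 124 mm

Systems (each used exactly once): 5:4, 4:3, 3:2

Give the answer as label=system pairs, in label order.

P=3:2, Q=4:3, R=5:4

P = 899/600 ≈ 1.498 → 3:2 (1.500)
Q = 448/337 ≈ 1.329 → 4:3 (1.333)
R = 154/124 ≈ 1.242 → 5:4 (1.250)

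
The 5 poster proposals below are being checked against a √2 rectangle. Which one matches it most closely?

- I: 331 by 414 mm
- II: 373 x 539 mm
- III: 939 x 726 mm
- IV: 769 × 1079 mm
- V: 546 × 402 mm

Ratios (long/short): I ≈ 1.251; II ≈ 1.445; III ≈ 1.293; IV ≈ 1.403; V ≈ 1.358.
root-2 ≈ 1.414; option IV is nearest (Δ 0.011).

IV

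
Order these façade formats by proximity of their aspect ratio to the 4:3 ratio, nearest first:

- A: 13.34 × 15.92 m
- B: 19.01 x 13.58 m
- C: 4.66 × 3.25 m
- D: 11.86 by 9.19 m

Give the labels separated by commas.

D, B, C, A

A: 15.92/13.34 ≈ 1.193 → |1.193 − 1.333| = 0.140
B: 19.01/13.58 ≈ 1.400 → |1.400 − 1.333| = 0.067
C: 4.66/3.25 ≈ 1.434 → |1.434 − 1.333| = 0.101
D: 11.86/9.19 ≈ 1.291 → |1.291 − 1.333| = 0.042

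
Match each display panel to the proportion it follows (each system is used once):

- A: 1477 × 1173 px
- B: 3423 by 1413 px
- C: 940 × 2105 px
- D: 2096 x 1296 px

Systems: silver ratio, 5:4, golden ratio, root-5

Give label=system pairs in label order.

A=5:4, B=silver ratio, C=root-5, D=golden ratio

A = 1477/1173 ≈ 1.259 → 5:4 (1.250)
B = 3423/1413 ≈ 2.423 → silver ratio (2.414)
C = 2105/940 ≈ 2.239 → root-5 (2.236)
D = 2096/1296 ≈ 1.617 → golden ratio (1.618)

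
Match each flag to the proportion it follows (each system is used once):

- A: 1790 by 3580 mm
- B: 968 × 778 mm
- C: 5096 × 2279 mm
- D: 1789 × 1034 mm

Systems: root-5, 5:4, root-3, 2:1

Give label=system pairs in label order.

Ratios: A ≈ 2.000; B ≈ 1.244; C ≈ 2.236; D ≈ 1.730.
Targets: root-5 ≈ 2.236; 5:4 ≈ 1.250; root-3 ≈ 1.732; 2:1 ≈ 2.000.

A=2:1, B=5:4, C=root-5, D=root-3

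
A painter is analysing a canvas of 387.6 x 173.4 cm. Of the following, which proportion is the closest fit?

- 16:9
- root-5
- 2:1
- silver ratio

root-5

Ratio = 387.6 / 173.4 ≈ 2.235.
Distances: 16:9 1.778 (Δ 0.457); root-5 2.236 (Δ 0.001); 2:1 2.000 (Δ 0.235); silver ratio 2.414 (Δ 0.179).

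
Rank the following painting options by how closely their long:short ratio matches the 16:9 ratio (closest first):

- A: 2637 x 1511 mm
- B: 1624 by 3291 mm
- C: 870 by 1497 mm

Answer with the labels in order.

Ratios: A = 2637 / 1511 ≈ 1.745; B = 3291 / 1624 ≈ 2.026; C = 1497 / 870 ≈ 1.721.
|Δ from 1.778|: A 0.033; B 0.248; C 0.057.

A, C, B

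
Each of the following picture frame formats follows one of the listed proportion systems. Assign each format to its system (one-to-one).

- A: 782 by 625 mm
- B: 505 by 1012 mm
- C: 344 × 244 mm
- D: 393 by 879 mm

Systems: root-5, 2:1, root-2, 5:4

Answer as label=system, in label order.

A=5:4, B=2:1, C=root-2, D=root-5

Ratios: A ≈ 1.251; B ≈ 2.004; C ≈ 1.410; D ≈ 2.237.
Targets: root-5 ≈ 2.236; 2:1 ≈ 2.000; root-2 ≈ 1.414; 5:4 ≈ 1.250.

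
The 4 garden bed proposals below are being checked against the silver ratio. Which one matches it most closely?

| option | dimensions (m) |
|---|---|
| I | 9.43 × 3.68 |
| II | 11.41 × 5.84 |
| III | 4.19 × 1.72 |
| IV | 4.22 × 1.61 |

III

Target silver ratio ≈ 2.414.
I: 2.562 (Δ0.148)  II: 1.954 (Δ0.460)  III: 2.436 (Δ0.022)  IV: 2.621 (Δ0.207)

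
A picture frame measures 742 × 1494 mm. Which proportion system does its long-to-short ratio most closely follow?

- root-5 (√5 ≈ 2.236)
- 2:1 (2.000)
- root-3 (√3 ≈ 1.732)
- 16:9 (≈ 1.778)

1494/742 ≈ 2.013. Nearest candidates are 2:1 (2.000, off by 0.013) and root-5 (2.236, off by 0.223).

2:1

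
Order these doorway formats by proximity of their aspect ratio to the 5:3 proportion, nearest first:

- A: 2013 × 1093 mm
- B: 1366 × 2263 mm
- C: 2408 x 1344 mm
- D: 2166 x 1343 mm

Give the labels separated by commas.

A: 2013/1093 ≈ 1.842 → |1.842 − 1.667| = 0.175
B: 2263/1366 ≈ 1.657 → |1.657 − 1.667| = 0.010
C: 2408/1344 ≈ 1.792 → |1.792 − 1.667| = 0.125
D: 2166/1343 ≈ 1.613 → |1.613 − 1.667| = 0.054

B, D, C, A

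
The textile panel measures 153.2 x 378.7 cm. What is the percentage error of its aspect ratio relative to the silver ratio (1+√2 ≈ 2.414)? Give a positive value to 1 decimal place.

Ratio = 378.7 / 153.2 ≈ 2.4719.
Ideal silver ratio ≈ 2.4142. |2.4719 − 2.4142| / 2.4142 ≈ 2.39% → 2.4%.

2.4%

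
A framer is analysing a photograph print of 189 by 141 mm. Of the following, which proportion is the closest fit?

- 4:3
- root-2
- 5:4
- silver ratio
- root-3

4:3

Ratio = 189 / 141 ≈ 1.340.
Distances: 4:3 1.333 (Δ 0.007); root-2 1.414 (Δ 0.074); 5:4 1.250 (Δ 0.090); silver ratio 2.414 (Δ 1.074); root-3 1.732 (Δ 0.392).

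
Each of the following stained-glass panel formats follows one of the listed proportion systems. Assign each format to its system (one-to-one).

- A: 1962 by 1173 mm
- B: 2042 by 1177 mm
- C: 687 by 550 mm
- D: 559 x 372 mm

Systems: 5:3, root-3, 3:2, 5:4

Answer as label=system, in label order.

A = 1962/1173 ≈ 1.673 → 5:3 (1.667)
B = 2042/1177 ≈ 1.735 → root-3 (1.732)
C = 687/550 ≈ 1.249 → 5:4 (1.250)
D = 559/372 ≈ 1.503 → 3:2 (1.500)

A=5:3, B=root-3, C=5:4, D=3:2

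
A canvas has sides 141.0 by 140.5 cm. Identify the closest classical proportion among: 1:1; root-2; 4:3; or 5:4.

1:1

141.0/140.5 ≈ 1.004. Nearest candidates are 1:1 (1.000, off by 0.004) and 5:4 (1.250, off by 0.246).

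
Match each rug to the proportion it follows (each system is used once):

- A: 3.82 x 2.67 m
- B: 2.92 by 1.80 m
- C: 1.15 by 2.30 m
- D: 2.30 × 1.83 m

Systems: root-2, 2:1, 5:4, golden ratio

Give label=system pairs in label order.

A=root-2, B=golden ratio, C=2:1, D=5:4

A = 3.82/2.67 ≈ 1.431 → root-2 (1.414)
B = 2.92/1.80 ≈ 1.622 → golden ratio (1.618)
C = 2.30/1.15 ≈ 2.000 → 2:1 (2.000)
D = 2.30/1.83 ≈ 1.257 → 5:4 (1.250)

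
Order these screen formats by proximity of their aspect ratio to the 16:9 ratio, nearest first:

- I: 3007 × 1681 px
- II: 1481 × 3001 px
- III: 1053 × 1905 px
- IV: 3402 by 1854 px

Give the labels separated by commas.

I: 3007/1681 ≈ 1.789 → |1.789 − 1.778| = 0.011
II: 3001/1481 ≈ 2.026 → |2.026 − 1.778| = 0.248
III: 1905/1053 ≈ 1.809 → |1.809 − 1.778| = 0.031
IV: 3402/1854 ≈ 1.835 → |1.835 − 1.778| = 0.057

I, III, IV, II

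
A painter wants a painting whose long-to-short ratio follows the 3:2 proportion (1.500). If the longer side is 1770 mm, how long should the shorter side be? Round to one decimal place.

3:2 = 1.50000.
Shorter side = 1770 ÷ 1.50000 ≈ 1180.000 → 1180.0 mm.

1180.0 mm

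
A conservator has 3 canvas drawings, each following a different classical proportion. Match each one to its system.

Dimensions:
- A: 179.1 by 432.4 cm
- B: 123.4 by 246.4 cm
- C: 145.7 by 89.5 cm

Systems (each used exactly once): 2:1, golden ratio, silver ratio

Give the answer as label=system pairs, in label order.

A = 432.4/179.1 ≈ 2.414 → silver ratio (2.414)
B = 246.4/123.4 ≈ 1.997 → 2:1 (2.000)
C = 145.7/89.5 ≈ 1.628 → golden ratio (1.618)

A=silver ratio, B=2:1, C=golden ratio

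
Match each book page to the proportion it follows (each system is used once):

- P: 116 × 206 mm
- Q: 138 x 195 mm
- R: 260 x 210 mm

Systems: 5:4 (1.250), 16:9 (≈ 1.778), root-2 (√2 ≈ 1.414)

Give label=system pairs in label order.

P=16:9, Q=root-2, R=5:4

P = 206/116 ≈ 1.776 → 16:9 (1.778)
Q = 195/138 ≈ 1.413 → root-2 (1.414)
R = 260/210 ≈ 1.238 → 5:4 (1.250)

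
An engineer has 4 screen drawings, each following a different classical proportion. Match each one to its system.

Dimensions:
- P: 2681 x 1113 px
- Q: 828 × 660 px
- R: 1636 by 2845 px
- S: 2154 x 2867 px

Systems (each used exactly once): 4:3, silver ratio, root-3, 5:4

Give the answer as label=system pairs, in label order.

Ratios: P ≈ 2.409; Q ≈ 1.255; R ≈ 1.739; S ≈ 1.331.
Targets: 4:3 ≈ 1.333; silver ratio ≈ 2.414; root-3 ≈ 1.732; 5:4 ≈ 1.250.

P=silver ratio, Q=5:4, R=root-3, S=4:3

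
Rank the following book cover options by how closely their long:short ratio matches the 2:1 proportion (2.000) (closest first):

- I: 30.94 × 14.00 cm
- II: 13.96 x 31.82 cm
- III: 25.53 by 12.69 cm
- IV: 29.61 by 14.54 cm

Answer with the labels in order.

III, IV, I, II

Ratios: I = 30.94 / 14.00 ≈ 2.210; II = 31.82 / 13.96 ≈ 2.279; III = 25.53 / 12.69 ≈ 2.012; IV = 29.61 / 14.54 ≈ 2.036.
|Δ from 2.000|: I 0.210; II 0.279; III 0.012; IV 0.036.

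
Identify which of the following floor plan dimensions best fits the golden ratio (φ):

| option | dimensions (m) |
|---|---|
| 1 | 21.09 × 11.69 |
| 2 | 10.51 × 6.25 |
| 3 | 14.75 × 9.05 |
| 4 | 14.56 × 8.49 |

3

Target golden ratio ≈ 1.618.
1: 1.804 (Δ0.186)  2: 1.682 (Δ0.064)  3: 1.630 (Δ0.012)  4: 1.715 (Δ0.097)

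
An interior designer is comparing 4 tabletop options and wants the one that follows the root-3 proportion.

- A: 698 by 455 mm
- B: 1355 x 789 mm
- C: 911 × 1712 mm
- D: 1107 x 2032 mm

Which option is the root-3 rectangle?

B

Ratios (long/short): A ≈ 1.534; B ≈ 1.717; C ≈ 1.879; D ≈ 1.836.
root-3 ≈ 1.732; option B is nearest (Δ 0.015).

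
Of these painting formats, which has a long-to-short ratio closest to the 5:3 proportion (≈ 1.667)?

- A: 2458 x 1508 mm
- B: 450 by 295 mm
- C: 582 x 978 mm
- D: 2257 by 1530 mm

C

Target 5:3 ≈ 1.667.
A: 1.630 (Δ0.037)  B: 1.525 (Δ0.142)  C: 1.680 (Δ0.013)  D: 1.475 (Δ0.192)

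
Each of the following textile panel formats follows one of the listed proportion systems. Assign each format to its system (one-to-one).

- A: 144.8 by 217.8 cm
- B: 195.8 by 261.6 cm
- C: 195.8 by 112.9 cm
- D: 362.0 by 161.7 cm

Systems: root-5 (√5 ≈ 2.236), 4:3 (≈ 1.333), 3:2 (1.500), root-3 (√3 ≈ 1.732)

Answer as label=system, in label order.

A=3:2, B=4:3, C=root-3, D=root-5

Ratios: A ≈ 1.504; B ≈ 1.336; C ≈ 1.734; D ≈ 2.239.
Targets: root-5 ≈ 2.236; 4:3 ≈ 1.333; 3:2 ≈ 1.500; root-3 ≈ 1.732.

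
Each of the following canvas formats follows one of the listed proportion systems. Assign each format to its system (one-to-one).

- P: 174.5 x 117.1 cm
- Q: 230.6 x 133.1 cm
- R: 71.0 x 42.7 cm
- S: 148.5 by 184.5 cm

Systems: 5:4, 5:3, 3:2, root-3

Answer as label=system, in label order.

Ratios: P ≈ 1.490; Q ≈ 1.733; R ≈ 1.663; S ≈ 1.242.
Targets: 5:4 ≈ 1.250; 5:3 ≈ 1.667; 3:2 ≈ 1.500; root-3 ≈ 1.732.

P=3:2, Q=root-3, R=5:3, S=5:4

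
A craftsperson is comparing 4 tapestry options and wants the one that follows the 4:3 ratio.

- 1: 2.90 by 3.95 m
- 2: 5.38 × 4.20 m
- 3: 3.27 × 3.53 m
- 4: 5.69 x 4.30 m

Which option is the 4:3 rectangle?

4

Ratios (long/short): 1 ≈ 1.362; 2 ≈ 1.281; 3 ≈ 1.080; 4 ≈ 1.323.
4:3 ≈ 1.333; option 4 is nearest (Δ 0.010).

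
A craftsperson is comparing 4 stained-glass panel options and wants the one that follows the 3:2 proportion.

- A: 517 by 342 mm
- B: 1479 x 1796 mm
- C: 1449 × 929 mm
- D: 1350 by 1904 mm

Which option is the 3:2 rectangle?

Target 3:2 ≈ 1.500.
A: 1.512 (Δ0.012)  B: 1.214 (Δ0.286)  C: 1.560 (Δ0.060)  D: 1.410 (Δ0.090)

A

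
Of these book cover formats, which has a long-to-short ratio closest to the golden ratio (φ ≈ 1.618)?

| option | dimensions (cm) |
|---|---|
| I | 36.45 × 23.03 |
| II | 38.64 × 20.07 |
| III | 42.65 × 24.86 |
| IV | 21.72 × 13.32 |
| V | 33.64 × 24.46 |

Ratios (long/short): I ≈ 1.583; II ≈ 1.925; III ≈ 1.716; IV ≈ 1.631; V ≈ 1.375.
golden ratio ≈ 1.618; option IV is nearest (Δ 0.013).

IV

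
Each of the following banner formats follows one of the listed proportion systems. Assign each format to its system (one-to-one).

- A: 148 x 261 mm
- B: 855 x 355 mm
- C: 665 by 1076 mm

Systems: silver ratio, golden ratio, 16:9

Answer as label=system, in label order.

Ratios: A ≈ 1.764; B ≈ 2.408; C ≈ 1.618.
Targets: silver ratio ≈ 2.414; golden ratio ≈ 1.618; 16:9 ≈ 1.778.

A=16:9, B=silver ratio, C=golden ratio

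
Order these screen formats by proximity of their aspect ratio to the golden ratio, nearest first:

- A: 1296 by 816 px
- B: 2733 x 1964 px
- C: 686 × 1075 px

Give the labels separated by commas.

Ratios: A = 1296 / 816 ≈ 1.588; B = 2733 / 1964 ≈ 1.392; C = 1075 / 686 ≈ 1.567.
|Δ from 1.618|: A 0.030; B 0.226; C 0.051.

A, C, B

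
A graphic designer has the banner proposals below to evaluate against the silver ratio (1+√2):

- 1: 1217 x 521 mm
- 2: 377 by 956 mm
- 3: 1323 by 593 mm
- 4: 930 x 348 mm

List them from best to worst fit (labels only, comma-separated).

1: 1217/521 ≈ 2.336 → |2.336 − 2.414| = 0.078
2: 956/377 ≈ 2.536 → |2.536 − 2.414| = 0.122
3: 1323/593 ≈ 2.231 → |2.231 − 2.414| = 0.183
4: 930/348 ≈ 2.672 → |2.672 − 2.414| = 0.258

1, 2, 3, 4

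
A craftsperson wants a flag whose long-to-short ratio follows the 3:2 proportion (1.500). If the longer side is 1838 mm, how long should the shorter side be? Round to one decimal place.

3:2 = 1.50000.
Shorter side = 1838 ÷ 1.50000 ≈ 1225.333 → 1225.3 mm.

1225.3 mm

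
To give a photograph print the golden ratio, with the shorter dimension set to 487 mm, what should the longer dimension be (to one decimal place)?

788.0 mm

golden ratio ≈ 1.61803.
Longer side = 487 × 1.61803 ≈ 787.981 → 788.0 mm.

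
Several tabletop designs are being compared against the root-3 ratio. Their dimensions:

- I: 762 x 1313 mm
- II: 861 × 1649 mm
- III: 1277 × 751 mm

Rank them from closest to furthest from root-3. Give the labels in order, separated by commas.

I, III, II

Ratios: I = 1313 / 762 ≈ 1.723; II = 1649 / 861 ≈ 1.915; III = 1277 / 751 ≈ 1.700.
|Δ from 1.732|: I 0.009; II 0.183; III 0.032.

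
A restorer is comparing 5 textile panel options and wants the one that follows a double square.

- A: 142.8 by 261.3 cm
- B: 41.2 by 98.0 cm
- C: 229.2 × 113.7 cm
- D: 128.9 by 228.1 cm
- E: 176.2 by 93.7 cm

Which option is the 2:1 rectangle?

Target 2:1 ≈ 2.000.
A: 1.830 (Δ0.170)  B: 2.379 (Δ0.379)  C: 2.016 (Δ0.016)  D: 1.770 (Δ0.230)  E: 1.880 (Δ0.120)

C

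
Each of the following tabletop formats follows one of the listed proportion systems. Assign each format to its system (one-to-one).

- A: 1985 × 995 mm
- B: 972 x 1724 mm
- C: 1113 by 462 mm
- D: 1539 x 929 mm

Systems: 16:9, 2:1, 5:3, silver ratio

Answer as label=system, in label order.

A = 1985/995 ≈ 1.995 → 2:1 (2.000)
B = 1724/972 ≈ 1.774 → 16:9 (1.778)
C = 1113/462 ≈ 2.409 → silver ratio (2.414)
D = 1539/929 ≈ 1.657 → 5:3 (1.667)

A=2:1, B=16:9, C=silver ratio, D=5:3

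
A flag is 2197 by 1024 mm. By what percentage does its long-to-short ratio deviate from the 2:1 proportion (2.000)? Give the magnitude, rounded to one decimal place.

7.3%

Ratio = 2197 / 1024 ≈ 2.1455.
Ideal 2:1 = 2.0000. |2.1455 − 2.0000| / 2.0000 ≈ 7.28% → 7.3%.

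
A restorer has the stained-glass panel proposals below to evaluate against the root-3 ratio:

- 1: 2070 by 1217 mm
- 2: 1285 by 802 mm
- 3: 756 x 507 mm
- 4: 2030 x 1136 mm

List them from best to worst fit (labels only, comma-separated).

1, 4, 2, 3

Ratios: 1 = 2070 / 1217 ≈ 1.701; 2 = 1285 / 802 ≈ 1.602; 3 = 756 / 507 ≈ 1.491; 4 = 2030 / 1136 ≈ 1.787.
|Δ from 1.732|: 1 0.031; 2 0.130; 3 0.241; 4 0.055.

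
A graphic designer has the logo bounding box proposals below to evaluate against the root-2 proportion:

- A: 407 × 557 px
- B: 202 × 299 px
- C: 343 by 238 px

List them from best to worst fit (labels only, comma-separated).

C, A, B

A: 557/407 ≈ 1.369 → |1.369 − 1.414| = 0.045
B: 299/202 ≈ 1.480 → |1.480 − 1.414| = 0.066
C: 343/238 ≈ 1.441 → |1.441 − 1.414| = 0.027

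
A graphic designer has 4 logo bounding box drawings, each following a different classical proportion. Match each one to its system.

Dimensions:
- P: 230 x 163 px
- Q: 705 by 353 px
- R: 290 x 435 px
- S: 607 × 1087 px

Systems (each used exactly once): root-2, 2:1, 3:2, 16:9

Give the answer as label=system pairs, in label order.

P = 230/163 ≈ 1.411 → root-2 (1.414)
Q = 705/353 ≈ 1.997 → 2:1 (2.000)
R = 435/290 ≈ 1.500 → 3:2 (1.500)
S = 1087/607 ≈ 1.791 → 16:9 (1.778)

P=root-2, Q=2:1, R=3:2, S=16:9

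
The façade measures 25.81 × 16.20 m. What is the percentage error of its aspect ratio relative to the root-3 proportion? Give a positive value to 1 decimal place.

8.0%

Ratio = 25.81 / 16.20 ≈ 1.5932.
Ideal root-3 ≈ 1.7321. |1.5932 − 1.7321| / 1.7321 ≈ 8.02% → 8.0%.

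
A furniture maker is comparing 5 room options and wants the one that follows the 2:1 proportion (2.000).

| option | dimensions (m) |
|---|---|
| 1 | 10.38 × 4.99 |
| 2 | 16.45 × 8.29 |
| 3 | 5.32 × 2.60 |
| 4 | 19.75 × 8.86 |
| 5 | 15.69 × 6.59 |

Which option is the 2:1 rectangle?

Target 2:1 ≈ 2.000.
1: 2.080 (Δ0.080)  2: 1.984 (Δ0.016)  3: 2.046 (Δ0.046)  4: 2.229 (Δ0.229)  5: 2.381 (Δ0.381)

2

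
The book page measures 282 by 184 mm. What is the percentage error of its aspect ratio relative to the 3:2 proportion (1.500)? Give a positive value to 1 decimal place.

2.2%

Ratio = 282 / 184 ≈ 1.5326.
Ideal 3:2 = 1.5000. |1.5326 − 1.5000| / 1.5000 ≈ 2.17% → 2.2%.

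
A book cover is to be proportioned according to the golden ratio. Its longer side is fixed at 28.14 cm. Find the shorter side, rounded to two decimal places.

golden ratio ≈ 1.61803.
Shorter side = 28.14 ÷ 1.61803 ≈ 17.3915 → 17.39 cm.

17.39 cm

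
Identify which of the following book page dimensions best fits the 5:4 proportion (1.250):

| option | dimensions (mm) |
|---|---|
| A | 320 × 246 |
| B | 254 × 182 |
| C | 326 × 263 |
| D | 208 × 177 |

Ratios (long/short): A ≈ 1.301; B ≈ 1.396; C ≈ 1.240; D ≈ 1.175.
5:4 ≈ 1.250; option C is nearest (Δ 0.010).

C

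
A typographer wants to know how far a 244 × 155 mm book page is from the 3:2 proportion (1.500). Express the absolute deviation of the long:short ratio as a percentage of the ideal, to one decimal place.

4.9%

Ratio = 244 / 155 ≈ 1.5742.
Ideal 3:2 = 1.5000. |1.5742 − 1.5000| / 1.5000 ≈ 4.95% → 4.9%.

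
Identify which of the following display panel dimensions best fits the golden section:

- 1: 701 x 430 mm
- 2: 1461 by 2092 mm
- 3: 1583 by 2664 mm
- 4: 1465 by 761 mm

Target golden ratio ≈ 1.618.
1: 1.630 (Δ0.012)  2: 1.432 (Δ0.186)  3: 1.683 (Δ0.065)  4: 1.925 (Δ0.307)

1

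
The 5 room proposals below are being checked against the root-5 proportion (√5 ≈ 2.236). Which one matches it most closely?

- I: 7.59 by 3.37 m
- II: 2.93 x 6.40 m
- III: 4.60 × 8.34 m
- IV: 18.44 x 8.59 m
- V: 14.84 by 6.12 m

I

Ratios (long/short): I ≈ 2.252; II ≈ 2.184; III ≈ 1.813; IV ≈ 2.147; V ≈ 2.425.
root-5 ≈ 2.236; option I is nearest (Δ 0.016).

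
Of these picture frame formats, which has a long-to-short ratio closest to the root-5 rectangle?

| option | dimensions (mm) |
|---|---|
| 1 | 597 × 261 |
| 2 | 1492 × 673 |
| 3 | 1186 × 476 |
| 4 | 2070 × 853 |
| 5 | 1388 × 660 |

Ratios (long/short): 1 ≈ 2.287; 2 ≈ 2.217; 3 ≈ 2.492; 4 ≈ 2.427; 5 ≈ 2.103.
root-5 ≈ 2.236; option 2 is nearest (Δ 0.019).

2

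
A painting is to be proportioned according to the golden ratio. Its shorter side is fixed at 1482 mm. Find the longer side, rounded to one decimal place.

golden ratio ≈ 1.61803.
Longer side = 1482 × 1.61803 ≈ 2397.920 → 2397.9 mm.

2397.9 mm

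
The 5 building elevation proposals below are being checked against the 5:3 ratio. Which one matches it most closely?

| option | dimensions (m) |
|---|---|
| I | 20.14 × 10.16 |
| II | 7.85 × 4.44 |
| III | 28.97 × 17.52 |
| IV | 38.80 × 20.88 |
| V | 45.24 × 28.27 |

III

Ratios (long/short): I ≈ 1.982; II ≈ 1.768; III ≈ 1.654; IV ≈ 1.858; V ≈ 1.600.
5:3 ≈ 1.667; option III is nearest (Δ 0.013).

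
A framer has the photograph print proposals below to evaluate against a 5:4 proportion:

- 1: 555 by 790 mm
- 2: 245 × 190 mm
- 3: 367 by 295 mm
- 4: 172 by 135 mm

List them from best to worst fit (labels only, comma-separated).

3, 4, 2, 1

Ratios: 1 = 790 / 555 ≈ 1.423; 2 = 245 / 190 ≈ 1.289; 3 = 367 / 295 ≈ 1.244; 4 = 172 / 135 ≈ 1.274.
|Δ from 1.250|: 1 0.173; 2 0.039; 3 0.006; 4 0.024.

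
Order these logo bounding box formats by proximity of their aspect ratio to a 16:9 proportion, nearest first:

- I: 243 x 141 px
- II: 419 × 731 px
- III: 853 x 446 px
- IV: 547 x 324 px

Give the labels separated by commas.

I: 243/141 ≈ 1.723 → |1.723 − 1.778| = 0.055
II: 731/419 ≈ 1.745 → |1.745 − 1.778| = 0.033
III: 853/446 ≈ 1.913 → |1.913 − 1.778| = 0.135
IV: 547/324 ≈ 1.688 → |1.688 − 1.778| = 0.090

II, I, IV, III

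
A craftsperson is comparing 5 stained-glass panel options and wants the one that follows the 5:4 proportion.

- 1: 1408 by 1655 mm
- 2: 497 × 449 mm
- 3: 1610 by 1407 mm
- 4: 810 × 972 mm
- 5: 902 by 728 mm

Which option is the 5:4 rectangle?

5

Ratios (long/short): 1 ≈ 1.175; 2 ≈ 1.107; 3 ≈ 1.144; 4 ≈ 1.200; 5 ≈ 1.239.
5:4 ≈ 1.250; option 5 is nearest (Δ 0.011).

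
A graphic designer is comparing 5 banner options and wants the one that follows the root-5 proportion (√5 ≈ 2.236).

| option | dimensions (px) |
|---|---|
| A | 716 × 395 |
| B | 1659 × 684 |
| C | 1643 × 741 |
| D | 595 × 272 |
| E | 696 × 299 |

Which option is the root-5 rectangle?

Target root-5 ≈ 2.236.
A: 1.813 (Δ0.423)  B: 2.425 (Δ0.189)  C: 2.217 (Δ0.019)  D: 2.188 (Δ0.048)  E: 2.328 (Δ0.092)

C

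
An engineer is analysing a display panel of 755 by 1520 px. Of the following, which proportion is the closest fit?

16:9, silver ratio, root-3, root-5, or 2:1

2:1

1520/755 ≈ 2.013. Nearest candidates are 2:1 (2.000, off by 0.013) and root-5 (2.236, off by 0.223).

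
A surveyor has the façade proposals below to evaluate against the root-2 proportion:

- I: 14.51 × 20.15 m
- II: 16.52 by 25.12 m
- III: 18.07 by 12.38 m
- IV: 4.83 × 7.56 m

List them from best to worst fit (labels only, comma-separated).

Ratios: I = 20.15 / 14.51 ≈ 1.389; II = 25.12 / 16.52 ≈ 1.521; III = 18.07 / 12.38 ≈ 1.460; IV = 7.56 / 4.83 ≈ 1.565.
|Δ from 1.414|: I 0.025; II 0.107; III 0.046; IV 0.151.

I, III, II, IV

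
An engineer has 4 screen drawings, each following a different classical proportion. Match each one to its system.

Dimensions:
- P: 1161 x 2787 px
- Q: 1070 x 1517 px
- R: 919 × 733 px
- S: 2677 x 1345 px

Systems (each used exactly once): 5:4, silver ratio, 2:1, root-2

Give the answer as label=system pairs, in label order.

Ratios: P ≈ 2.401; Q ≈ 1.418; R ≈ 1.254; S ≈ 1.990.
Targets: 5:4 ≈ 1.250; silver ratio ≈ 2.414; 2:1 ≈ 2.000; root-2 ≈ 1.414.

P=silver ratio, Q=root-2, R=5:4, S=2:1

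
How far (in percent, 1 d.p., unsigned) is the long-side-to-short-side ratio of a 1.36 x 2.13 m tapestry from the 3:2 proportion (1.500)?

4.4%

Ratio = 2.13 / 1.36 ≈ 1.5662.
Ideal 3:2 = 1.5000. |1.5662 − 1.5000| / 1.5000 ≈ 4.41% → 4.4%.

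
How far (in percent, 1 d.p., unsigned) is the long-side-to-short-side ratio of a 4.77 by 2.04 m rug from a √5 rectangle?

Ratio = 4.77 / 2.04 ≈ 2.3382.
Ideal root-5 ≈ 2.2361. |2.3382 − 2.2361| / 2.2361 ≈ 4.57% → 4.6%.

4.6%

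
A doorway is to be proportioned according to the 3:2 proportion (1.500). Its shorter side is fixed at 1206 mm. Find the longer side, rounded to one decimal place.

1809.0 mm

3:2 = 1.50000.
Longer side = 1206 × 1.50000 ≈ 1809.000 → 1809.0 mm.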